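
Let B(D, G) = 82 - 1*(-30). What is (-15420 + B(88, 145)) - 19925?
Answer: -35233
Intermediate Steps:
B(D, G) = 112 (B(D, G) = 82 + 30 = 112)
(-15420 + B(88, 145)) - 19925 = (-15420 + 112) - 19925 = -15308 - 19925 = -35233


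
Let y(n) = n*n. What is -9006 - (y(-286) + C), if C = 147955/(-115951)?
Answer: -82901061/913 ≈ -90801.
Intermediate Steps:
y(n) = n**2
C = -1165/913 (C = 147955*(-1/115951) = -1165/913 ≈ -1.2760)
-9006 - (y(-286) + C) = -9006 - ((-286)**2 - 1165/913) = -9006 - (81796 - 1165/913) = -9006 - 1*74678583/913 = -9006 - 74678583/913 = -82901061/913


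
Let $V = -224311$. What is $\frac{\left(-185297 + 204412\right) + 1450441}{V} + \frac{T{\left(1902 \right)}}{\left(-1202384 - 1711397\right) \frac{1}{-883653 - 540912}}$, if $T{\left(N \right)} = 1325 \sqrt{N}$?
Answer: $- \frac{1469556}{224311} + \frac{35614125 \sqrt{1902}}{54977} \approx 28245.0$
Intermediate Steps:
$\frac{\left(-185297 + 204412\right) + 1450441}{V} + \frac{T{\left(1902 \right)}}{\left(-1202384 - 1711397\right) \frac{1}{-883653 - 540912}} = \frac{\left(-185297 + 204412\right) + 1450441}{-224311} + \frac{1325 \sqrt{1902}}{\left(-1202384 - 1711397\right) \frac{1}{-883653 - 540912}} = \left(19115 + 1450441\right) \left(- \frac{1}{224311}\right) + \frac{1325 \sqrt{1902}}{\left(-2913781\right) \frac{1}{-1424565}} = 1469556 \left(- \frac{1}{224311}\right) + \frac{1325 \sqrt{1902}}{\left(-2913781\right) \left(- \frac{1}{1424565}\right)} = - \frac{1469556}{224311} + \frac{1325 \sqrt{1902}}{\frac{2913781}{1424565}} = - \frac{1469556}{224311} + 1325 \sqrt{1902} \cdot \frac{1424565}{2913781} = - \frac{1469556}{224311} + \frac{35614125 \sqrt{1902}}{54977}$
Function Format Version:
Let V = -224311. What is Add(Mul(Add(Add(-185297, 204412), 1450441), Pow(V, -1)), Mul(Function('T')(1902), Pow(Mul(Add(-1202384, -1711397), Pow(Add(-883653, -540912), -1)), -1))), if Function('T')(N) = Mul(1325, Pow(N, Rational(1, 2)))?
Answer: Add(Rational(-1469556, 224311), Mul(Rational(35614125, 54977), Pow(1902, Rational(1, 2)))) ≈ 28245.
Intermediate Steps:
Add(Mul(Add(Add(-185297, 204412), 1450441), Pow(V, -1)), Mul(Function('T')(1902), Pow(Mul(Add(-1202384, -1711397), Pow(Add(-883653, -540912), -1)), -1))) = Add(Mul(Add(Add(-185297, 204412), 1450441), Pow(-224311, -1)), Mul(Mul(1325, Pow(1902, Rational(1, 2))), Pow(Mul(Add(-1202384, -1711397), Pow(Add(-883653, -540912), -1)), -1))) = Add(Mul(Add(19115, 1450441), Rational(-1, 224311)), Mul(Mul(1325, Pow(1902, Rational(1, 2))), Pow(Mul(-2913781, Pow(-1424565, -1)), -1))) = Add(Mul(1469556, Rational(-1, 224311)), Mul(Mul(1325, Pow(1902, Rational(1, 2))), Pow(Mul(-2913781, Rational(-1, 1424565)), -1))) = Add(Rational(-1469556, 224311), Mul(Mul(1325, Pow(1902, Rational(1, 2))), Pow(Rational(2913781, 1424565), -1))) = Add(Rational(-1469556, 224311), Mul(Mul(1325, Pow(1902, Rational(1, 2))), Rational(1424565, 2913781))) = Add(Rational(-1469556, 224311), Mul(Rational(35614125, 54977), Pow(1902, Rational(1, 2))))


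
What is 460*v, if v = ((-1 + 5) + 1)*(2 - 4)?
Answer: -4600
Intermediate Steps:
v = -10 (v = (4 + 1)*(-2) = 5*(-2) = -10)
460*v = 460*(-10) = -4600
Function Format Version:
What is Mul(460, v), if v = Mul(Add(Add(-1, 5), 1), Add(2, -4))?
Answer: -4600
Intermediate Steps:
v = -10 (v = Mul(Add(4, 1), -2) = Mul(5, -2) = -10)
Mul(460, v) = Mul(460, -10) = -4600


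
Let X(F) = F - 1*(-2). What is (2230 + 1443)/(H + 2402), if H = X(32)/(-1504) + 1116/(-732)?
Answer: 168487856/110113571 ≈ 1.5301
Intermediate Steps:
X(F) = 2 + F (X(F) = F + 2 = 2 + F)
H = -70973/45872 (H = (2 + 32)/(-1504) + 1116/(-732) = 34*(-1/1504) + 1116*(-1/732) = -17/752 - 93/61 = -70973/45872 ≈ -1.5472)
(2230 + 1443)/(H + 2402) = (2230 + 1443)/(-70973/45872 + 2402) = 3673/(110113571/45872) = 3673*(45872/110113571) = 168487856/110113571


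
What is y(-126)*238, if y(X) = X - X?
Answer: 0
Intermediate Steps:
y(X) = 0
y(-126)*238 = 0*238 = 0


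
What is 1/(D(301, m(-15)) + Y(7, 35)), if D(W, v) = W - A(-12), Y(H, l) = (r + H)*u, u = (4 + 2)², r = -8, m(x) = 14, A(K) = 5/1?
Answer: 1/260 ≈ 0.0038462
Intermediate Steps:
A(K) = 5 (A(K) = 5*1 = 5)
u = 36 (u = 6² = 36)
Y(H, l) = -288 + 36*H (Y(H, l) = (-8 + H)*36 = -288 + 36*H)
D(W, v) = -5 + W (D(W, v) = W - 1*5 = W - 5 = -5 + W)
1/(D(301, m(-15)) + Y(7, 35)) = 1/((-5 + 301) + (-288 + 36*7)) = 1/(296 + (-288 + 252)) = 1/(296 - 36) = 1/260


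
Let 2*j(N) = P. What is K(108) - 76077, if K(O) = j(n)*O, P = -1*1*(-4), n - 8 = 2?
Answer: -75861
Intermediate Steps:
n = 10 (n = 8 + 2 = 10)
P = 4 (P = -1*(-4) = 4)
j(N) = 2 (j(N) = (½)*4 = 2)
K(O) = 2*O
K(108) - 76077 = 2*108 - 76077 = 216 - 76077 = -75861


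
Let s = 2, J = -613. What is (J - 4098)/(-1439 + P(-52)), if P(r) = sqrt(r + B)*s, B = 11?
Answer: 6779129/2070885 + 9422*I*sqrt(41)/2070885 ≈ 3.2735 + 0.029133*I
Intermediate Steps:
P(r) = 2*sqrt(11 + r) (P(r) = sqrt(r + 11)*2 = sqrt(11 + r)*2 = 2*sqrt(11 + r))
(J - 4098)/(-1439 + P(-52)) = (-613 - 4098)/(-1439 + 2*sqrt(11 - 52)) = -4711/(-1439 + 2*sqrt(-41)) = -4711/(-1439 + 2*(I*sqrt(41))) = -4711/(-1439 + 2*I*sqrt(41))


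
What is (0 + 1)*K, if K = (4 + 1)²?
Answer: 25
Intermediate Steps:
K = 25 (K = 5² = 25)
(0 + 1)*K = (0 + 1)*25 = 1*25 = 25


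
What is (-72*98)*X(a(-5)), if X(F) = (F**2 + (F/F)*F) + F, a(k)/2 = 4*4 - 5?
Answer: -3725568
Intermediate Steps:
a(k) = 22 (a(k) = 2*(4*4 - 5) = 2*(16 - 5) = 2*11 = 22)
X(F) = F**2 + 2*F (X(F) = (F**2 + 1*F) + F = (F**2 + F) + F = (F + F**2) + F = F**2 + 2*F)
(-72*98)*X(a(-5)) = (-72*98)*(22*(2 + 22)) = -155232*24 = -7056*528 = -3725568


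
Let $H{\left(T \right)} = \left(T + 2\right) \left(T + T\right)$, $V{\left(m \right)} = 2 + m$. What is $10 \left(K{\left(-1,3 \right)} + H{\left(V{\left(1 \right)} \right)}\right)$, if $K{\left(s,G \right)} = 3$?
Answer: $330$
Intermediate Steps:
$H{\left(T \right)} = 2 T \left(2 + T\right)$ ($H{\left(T \right)} = \left(2 + T\right) 2 T = 2 T \left(2 + T\right)$)
$10 \left(K{\left(-1,3 \right)} + H{\left(V{\left(1 \right)} \right)}\right) = 10 \left(3 + 2 \left(2 + 1\right) \left(2 + \left(2 + 1\right)\right)\right) = 10 \left(3 + 2 \cdot 3 \left(2 + 3\right)\right) = 10 \left(3 + 2 \cdot 3 \cdot 5\right) = 10 \left(3 + 30\right) = 10 \cdot 33 = 330$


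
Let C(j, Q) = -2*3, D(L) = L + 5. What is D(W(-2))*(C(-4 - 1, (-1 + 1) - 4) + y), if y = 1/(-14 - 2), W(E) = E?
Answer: -291/16 ≈ -18.188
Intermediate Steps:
D(L) = 5 + L
C(j, Q) = -6
y = -1/16 (y = 1/(-16) = -1/16 ≈ -0.062500)
D(W(-2))*(C(-4 - 1, (-1 + 1) - 4) + y) = (5 - 2)*(-6 - 1/16) = 3*(-97/16) = -291/16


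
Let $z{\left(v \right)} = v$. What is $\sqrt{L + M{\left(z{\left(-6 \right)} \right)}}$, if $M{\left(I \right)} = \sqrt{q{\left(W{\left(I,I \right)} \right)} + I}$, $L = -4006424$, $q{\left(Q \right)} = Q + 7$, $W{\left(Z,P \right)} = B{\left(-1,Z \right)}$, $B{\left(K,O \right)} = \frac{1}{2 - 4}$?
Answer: $\frac{\sqrt{-16025696 + 2 \sqrt{2}}}{2} \approx 2001.6 i$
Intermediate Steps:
$B{\left(K,O \right)} = - \frac{1}{2}$ ($B{\left(K,O \right)} = \frac{1}{-2} = - \frac{1}{2}$)
$W{\left(Z,P \right)} = - \frac{1}{2}$
$q{\left(Q \right)} = 7 + Q$
$M{\left(I \right)} = \sqrt{\frac{13}{2} + I}$ ($M{\left(I \right)} = \sqrt{\left(7 - \frac{1}{2}\right) + I} = \sqrt{\frac{13}{2} + I}$)
$\sqrt{L + M{\left(z{\left(-6 \right)} \right)}} = \sqrt{-4006424 + \frac{\sqrt{26 + 4 \left(-6\right)}}{2}} = \sqrt{-4006424 + \frac{\sqrt{26 - 24}}{2}} = \sqrt{-4006424 + \frac{\sqrt{2}}{2}}$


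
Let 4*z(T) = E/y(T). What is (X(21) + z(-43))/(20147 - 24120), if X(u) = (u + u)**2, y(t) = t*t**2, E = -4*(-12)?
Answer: -140250336/315881311 ≈ -0.44400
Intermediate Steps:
E = 48
y(t) = t**3
X(u) = 4*u**2 (X(u) = (2*u)**2 = 4*u**2)
z(T) = 12/T**3 (z(T) = (48/(T**3))/4 = (48/T**3)/4 = 12/T**3)
(X(21) + z(-43))/(20147 - 24120) = (4*21**2 + 12/(-43)**3)/(20147 - 24120) = (4*441 + 12*(-1/79507))/(-3973) = (1764 - 12/79507)*(-1/3973) = (140250336/79507)*(-1/3973) = -140250336/315881311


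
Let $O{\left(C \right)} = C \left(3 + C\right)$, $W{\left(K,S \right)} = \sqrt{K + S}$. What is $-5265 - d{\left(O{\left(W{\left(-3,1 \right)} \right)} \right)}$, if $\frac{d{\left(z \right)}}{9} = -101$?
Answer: $-4356$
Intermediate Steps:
$d{\left(z \right)} = -909$ ($d{\left(z \right)} = 9 \left(-101\right) = -909$)
$-5265 - d{\left(O{\left(W{\left(-3,1 \right)} \right)} \right)} = -5265 - -909 = -5265 + 909 = -4356$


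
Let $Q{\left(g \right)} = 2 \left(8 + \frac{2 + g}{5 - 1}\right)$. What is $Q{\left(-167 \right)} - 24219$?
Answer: $- \frac{48571}{2} \approx -24286.0$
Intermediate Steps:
$Q{\left(g \right)} = 17 + \frac{g}{2}$ ($Q{\left(g \right)} = 2 \left(8 + \frac{2 + g}{4}\right) = 2 \left(8 + \left(2 + g\right) \frac{1}{4}\right) = 2 \left(8 + \left(\frac{1}{2} + \frac{g}{4}\right)\right) = 2 \left(\frac{17}{2} + \frac{g}{4}\right) = 17 + \frac{g}{2}$)
$Q{\left(-167 \right)} - 24219 = \left(17 + \frac{1}{2} \left(-167\right)\right) - 24219 = \left(17 - \frac{167}{2}\right) - 24219 = - \frac{133}{2} - 24219 = - \frac{48571}{2}$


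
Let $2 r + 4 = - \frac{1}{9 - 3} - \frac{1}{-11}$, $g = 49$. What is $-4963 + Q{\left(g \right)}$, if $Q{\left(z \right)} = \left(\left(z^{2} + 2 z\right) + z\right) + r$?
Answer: $- \frac{319049}{132} \approx -2417.0$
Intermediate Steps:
$r = - \frac{269}{132}$ ($r = -2 + \frac{- \frac{1}{9 - 3} - \frac{1}{-11}}{2} = -2 + \frac{- \frac{1}{6} - - \frac{1}{11}}{2} = -2 + \frac{\left(-1\right) \frac{1}{6} + \frac{1}{11}}{2} = -2 + \frac{- \frac{1}{6} + \frac{1}{11}}{2} = -2 + \frac{1}{2} \left(- \frac{5}{66}\right) = -2 - \frac{5}{132} = - \frac{269}{132} \approx -2.0379$)
$Q{\left(z \right)} = - \frac{269}{132} + z^{2} + 3 z$ ($Q{\left(z \right)} = \left(\left(z^{2} + 2 z\right) + z\right) - \frac{269}{132} = \left(z^{2} + 3 z\right) - \frac{269}{132} = - \frac{269}{132} + z^{2} + 3 z$)
$-4963 + Q{\left(g \right)} = -4963 + \left(- \frac{269}{132} + 49^{2} + 3 \cdot 49\right) = -4963 + \left(- \frac{269}{132} + 2401 + 147\right) = -4963 + \frac{336067}{132} = - \frac{319049}{132}$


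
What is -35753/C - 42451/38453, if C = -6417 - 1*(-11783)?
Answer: -1602602175/206338798 ≈ -7.7668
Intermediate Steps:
C = 5366 (C = -6417 + 11783 = 5366)
-35753/C - 42451/38453 = -35753/5366 - 42451/38453 = -1602602175/206338798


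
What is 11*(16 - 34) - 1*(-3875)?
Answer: 3677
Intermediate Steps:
11*(16 - 34) - 1*(-3875) = 11*(-18) + 3875 = -198 + 3875 = 3677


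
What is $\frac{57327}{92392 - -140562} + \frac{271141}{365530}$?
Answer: $\frac{21029529706}{21287918905} \approx 0.98786$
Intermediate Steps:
$\frac{57327}{92392 - -140562} + \frac{271141}{365530} = \frac{57327}{92392 + 140562} + 271141 \cdot \frac{1}{365530} = \frac{57327}{232954} + \frac{271141}{365530} = \frac{21029529706}{21287918905}$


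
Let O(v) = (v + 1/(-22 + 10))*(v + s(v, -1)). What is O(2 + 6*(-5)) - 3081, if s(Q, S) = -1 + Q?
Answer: -5921/4 ≈ -1480.3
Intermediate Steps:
O(v) = (-1 + 2*v)*(-1/12 + v) (O(v) = (v + 1/(-22 + 10))*(v + (-1 + v)) = (v + 1/(-12))*(-1 + 2*v) = (v - 1/12)*(-1 + 2*v) = (-1/12 + v)*(-1 + 2*v) = (-1 + 2*v)*(-1/12 + v))
O(2 + 6*(-5)) - 3081 = (1/12 + 2*(2 + 6*(-5))² - 7*(2 + 6*(-5))/6) - 3081 = (1/12 + 2*(2 - 30)² - 7*(2 - 30)/6) - 3081 = (1/12 + 2*(-28)² - 7/6*(-28)) - 3081 = (1/12 + 2*784 + 98/3) - 3081 = (1/12 + 1568 + 98/3) - 3081 = 6403/4 - 3081 = -5921/4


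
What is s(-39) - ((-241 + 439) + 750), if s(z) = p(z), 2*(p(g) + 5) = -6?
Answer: -956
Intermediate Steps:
p(g) = -8 (p(g) = -5 + (1/2)*(-6) = -5 - 3 = -8)
s(z) = -8
s(-39) - ((-241 + 439) + 750) = -8 - ((-241 + 439) + 750) = -8 - (198 + 750) = -8 - 1*948 = -8 - 948 = -956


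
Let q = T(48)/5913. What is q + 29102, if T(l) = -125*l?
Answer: 57358042/1971 ≈ 29101.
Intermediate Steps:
q = -2000/1971 (q = -125*48/5913 = -6000*1/5913 = -2000/1971 ≈ -1.0147)
q + 29102 = -2000/1971 + 29102 = 57358042/1971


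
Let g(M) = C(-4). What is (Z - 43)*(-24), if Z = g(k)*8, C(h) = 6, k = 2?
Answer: -120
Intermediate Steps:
g(M) = 6
Z = 48 (Z = 6*8 = 48)
(Z - 43)*(-24) = (48 - 43)*(-24) = 5*(-24) = -120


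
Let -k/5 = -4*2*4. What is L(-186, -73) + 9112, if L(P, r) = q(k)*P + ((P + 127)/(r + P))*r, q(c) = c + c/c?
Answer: -5400313/259 ≈ -20851.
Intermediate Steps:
k = 160 (k = -5*(-4*2)*4 = -(-40)*4 = -5*(-32) = 160)
q(c) = 1 + c (q(c) = c + 1 = 1 + c)
L(P, r) = 161*P + r*(127 + P)/(P + r) (L(P, r) = (1 + 160)*P + ((P + 127)/(r + P))*r = 161*P + ((127 + P)/(P + r))*r = 161*P + r*(127 + P)/(P + r))
L(-186, -73) + 9112 = (127*(-73) + 161*(-186)² + 162*(-186)*(-73))/(-186 - 73) + 9112 = (-9271 + 161*34596 + 2199636)/(-259) + 9112 = -(-9271 + 5569956 + 2199636)/259 + 9112 = -1/259*7760321 + 9112 = -7760321/259 + 9112 = -5400313/259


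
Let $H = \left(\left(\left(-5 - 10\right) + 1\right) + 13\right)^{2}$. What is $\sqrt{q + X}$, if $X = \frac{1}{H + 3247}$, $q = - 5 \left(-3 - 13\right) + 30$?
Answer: $\frac{\sqrt{72528043}}{812} \approx 10.488$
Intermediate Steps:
$H = 1$ ($H = \left(\left(-15 + 1\right) + 13\right)^{2} = \left(-14 + 13\right)^{2} = \left(-1\right)^{2} = 1$)
$q = 110$ ($q = \left(-5\right) \left(-16\right) + 30 = 80 + 30 = 110$)
$X = \frac{1}{3248}$ ($X = \frac{1}{1 + 3247} = \frac{1}{3248} \approx 0.00030788$)
$\sqrt{q + X} = \sqrt{110 + \frac{1}{3248}} = \sqrt{\frac{357281}{3248}} = \frac{\sqrt{72528043}}{812}$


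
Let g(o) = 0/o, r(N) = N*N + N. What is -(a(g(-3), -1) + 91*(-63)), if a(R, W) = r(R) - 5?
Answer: 5738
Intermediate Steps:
r(N) = N + N² (r(N) = N² + N = N + N²)
g(o) = 0
a(R, W) = -5 + R*(1 + R) (a(R, W) = R*(1 + R) - 5 = -5 + R*(1 + R))
-(a(g(-3), -1) + 91*(-63)) = -((-5 + 0*(1 + 0)) + 91*(-63)) = -((-5 + 0*1) - 5733) = -((-5 + 0) - 5733) = -(-5 - 5733) = -1*(-5738) = 5738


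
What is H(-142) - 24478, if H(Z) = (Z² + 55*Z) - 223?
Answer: -12347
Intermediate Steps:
H(Z) = -223 + Z² + 55*Z
H(-142) - 24478 = (-223 + (-142)² + 55*(-142)) - 24478 = (-223 + 20164 - 7810) - 24478 = 12131 - 24478 = -12347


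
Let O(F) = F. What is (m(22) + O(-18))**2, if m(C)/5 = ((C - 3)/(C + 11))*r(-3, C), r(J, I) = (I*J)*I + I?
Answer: 153859216/9 ≈ 1.7095e+7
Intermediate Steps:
r(J, I) = I + J*I**2 (r(J, I) = J*I**2 + I = I + J*I**2)
m(C) = 5*C*(1 - 3*C)*(-3 + C)/(11 + C) (m(C) = 5*(((C - 3)/(C + 11))*(C*(1 + C*(-3)))) = 5*(((-3 + C)/(11 + C))*(C*(1 - 3*C))) = 5*(C*(1 - 3*C)*(-3 + C)/(11 + C)) = 5*C*(1 - 3*C)*(-3 + C)/(11 + C))
(m(22) + O(-18))**2 = (5*22*(1 - 3*22)*(-3 + 22)/(11 + 22) - 18)**2 = (5*22*(1 - 66)*19/33 - 18)**2 = (5*22*(1/33)*(-65)*19 - 18)**2 = (-12350/3 - 18)**2 = (-12404/3)**2 = 153859216/9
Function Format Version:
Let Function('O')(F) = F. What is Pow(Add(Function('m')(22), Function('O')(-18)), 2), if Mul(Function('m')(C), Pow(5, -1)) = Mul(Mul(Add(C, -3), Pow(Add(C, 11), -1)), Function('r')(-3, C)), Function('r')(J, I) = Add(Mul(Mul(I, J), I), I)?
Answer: Rational(153859216, 9) ≈ 1.7095e+7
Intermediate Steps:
Function('r')(J, I) = Add(I, Mul(J, Pow(I, 2))) (Function('r')(J, I) = Add(Mul(J, Pow(I, 2)), I) = Add(I, Mul(J, Pow(I, 2))))
Function('m')(C) = Mul(5, C, Pow(Add(11, C), -1), Add(1, Mul(-3, C)), Add(-3, C)) (Function('m')(C) = Mul(5, Mul(Mul(Add(C, -3), Pow(Add(C, 11), -1)), Mul(C, Add(1, Mul(C, -3))))) = Mul(5, Mul(Mul(Add(-3, C), Pow(Add(11, C), -1)), Mul(C, Add(1, Mul(-3, C))))) = Mul(5, Mul(Mul(Pow(Add(11, C), -1), Add(-3, C)), Mul(C, Add(1, Mul(-3, C))))) = Mul(5, Mul(C, Pow(Add(11, C), -1), Add(1, Mul(-3, C)), Add(-3, C))) = Mul(5, C, Pow(Add(11, C), -1), Add(1, Mul(-3, C)), Add(-3, C)))
Pow(Add(Function('m')(22), Function('O')(-18)), 2) = Pow(Add(Mul(5, 22, Pow(Add(11, 22), -1), Add(1, Mul(-3, 22)), Add(-3, 22)), -18), 2) = Pow(Add(Mul(5, 22, Pow(33, -1), Add(1, -66), 19), -18), 2) = Pow(Add(Mul(5, 22, Rational(1, 33), -65, 19), -18), 2) = Pow(Add(Rational(-12350, 3), -18), 2) = Pow(Rational(-12404, 3), 2) = Rational(153859216, 9)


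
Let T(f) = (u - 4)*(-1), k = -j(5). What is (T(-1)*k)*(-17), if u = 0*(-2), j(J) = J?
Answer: 340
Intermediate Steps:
u = 0
k = -5 (k = -1*5 = -5)
T(f) = 4 (T(f) = (0 - 4)*(-1) = -4*(-1) = 4)
(T(-1)*k)*(-17) = (4*(-5))*(-17) = -20*(-17) = 340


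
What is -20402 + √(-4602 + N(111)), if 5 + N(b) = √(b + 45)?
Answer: -20402 + I*√(4607 - 2*√39) ≈ -20402.0 + 67.783*I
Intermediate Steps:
N(b) = -5 + √(45 + b) (N(b) = -5 + √(b + 45) = -5 + √(45 + b))
-20402 + √(-4602 + N(111)) = -20402 + √(-4602 + (-5 + √(45 + 111))) = -20402 + √(-4602 + (-5 + √156)) = -20402 + √(-4602 + (-5 + 2*√39)) = -20402 + √(-4607 + 2*√39)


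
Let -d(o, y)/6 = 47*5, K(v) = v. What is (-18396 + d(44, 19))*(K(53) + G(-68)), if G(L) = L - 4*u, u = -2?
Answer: 138642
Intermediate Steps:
G(L) = 8 + L (G(L) = L - 4*(-2) = L + 8 = 8 + L)
d(o, y) = -1410 (d(o, y) = -282*5 = -6*235 = -1410)
(-18396 + d(44, 19))*(K(53) + G(-68)) = (-18396 - 1410)*(53 + (8 - 68)) = -19806*(53 - 60) = -19806*(-7) = 138642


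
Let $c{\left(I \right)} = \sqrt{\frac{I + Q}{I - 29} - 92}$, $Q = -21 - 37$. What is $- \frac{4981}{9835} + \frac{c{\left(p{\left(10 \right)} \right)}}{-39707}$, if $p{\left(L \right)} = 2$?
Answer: $- \frac{4981}{9835} - \frac{2 i \sqrt{1821}}{357363} \approx -0.50646 - 0.00023882 i$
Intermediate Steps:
$Q = -58$
$c{\left(I \right)} = \sqrt{-92 + \frac{-58 + I}{-29 + I}}$ ($c{\left(I \right)} = \sqrt{\frac{I - 58}{I - 29} - 92} = \sqrt{\frac{-58 + I}{-29 + I} - 92} = \sqrt{-92 + \frac{-58 + I}{-29 + I}}$)
$- \frac{4981}{9835} + \frac{c{\left(p{\left(10 \right)} \right)}}{-39707} = - \frac{4981}{9835} + \frac{\sqrt{\frac{2610 - 182}{-29 + 2}}}{-39707} = \left(-4981\right) \frac{1}{9835} + \sqrt{\frac{2610 - 182}{-27}} \left(- \frac{1}{39707}\right) = - \frac{4981}{9835} + \sqrt{\left(- \frac{1}{27}\right) 2428} \left(- \frac{1}{39707}\right) = - \frac{4981}{9835} + \sqrt{- \frac{2428}{27}} \left(- \frac{1}{39707}\right) = - \frac{4981}{9835} + \frac{2 i \sqrt{1821}}{9} \left(- \frac{1}{39707}\right) = - \frac{4981}{9835} - \frac{2 i \sqrt{1821}}{357363}$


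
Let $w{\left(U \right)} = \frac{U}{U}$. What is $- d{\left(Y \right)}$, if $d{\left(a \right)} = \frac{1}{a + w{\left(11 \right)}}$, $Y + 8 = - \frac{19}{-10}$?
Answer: $\frac{10}{51} \approx 0.19608$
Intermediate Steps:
$w{\left(U \right)} = 1$
$Y = - \frac{61}{10}$ ($Y = -8 - \frac{19}{-10} = -8 - - \frac{19}{10} = -8 + \frac{19}{10} = - \frac{61}{10} \approx -6.1$)
$d{\left(a \right)} = \frac{1}{1 + a}$ ($d{\left(a \right)} = \frac{1}{a + 1} = \frac{1}{1 + a}$)
$- d{\left(Y \right)} = - \frac{1}{1 - \frac{61}{10}} = - \frac{1}{- \frac{51}{10}} = \left(-1\right) \left(- \frac{10}{51}\right) = \frac{10}{51}$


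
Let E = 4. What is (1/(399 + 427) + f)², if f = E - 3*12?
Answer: 698597761/682276 ≈ 1023.9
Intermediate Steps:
f = -32 (f = 4 - 3*12 = 4 - 36 = -32)
(1/(399 + 427) + f)² = (1/(399 + 427) - 32)² = (1/826 - 32)² = (-26431/826)² = 698597761/682276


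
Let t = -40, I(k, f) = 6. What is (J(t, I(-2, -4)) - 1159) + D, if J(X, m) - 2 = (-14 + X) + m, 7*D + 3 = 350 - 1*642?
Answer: -8730/7 ≈ -1247.1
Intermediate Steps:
D = -295/7 (D = -3/7 + (350 - 1*642)/7 = -3/7 + (350 - 642)/7 = -3/7 + (1/7)*(-292) = -3/7 - 292/7 = -295/7 ≈ -42.143)
J(X, m) = -12 + X + m (J(X, m) = 2 + ((-14 + X) + m) = 2 + (-14 + X + m) = -12 + X + m)
(J(t, I(-2, -4)) - 1159) + D = ((-12 - 40 + 6) - 1159) - 295/7 = (-46 - 1159) - 295/7 = -1205 - 295/7 = -8730/7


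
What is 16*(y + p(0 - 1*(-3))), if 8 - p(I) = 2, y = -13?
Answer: -112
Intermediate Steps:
p(I) = 6 (p(I) = 8 - 1*2 = 8 - 2 = 6)
16*(y + p(0 - 1*(-3))) = 16*(-13 + 6) = 16*(-7) = -112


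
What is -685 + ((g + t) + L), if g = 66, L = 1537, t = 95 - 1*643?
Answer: 370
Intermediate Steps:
t = -548 (t = 95 - 643 = -548)
-685 + ((g + t) + L) = -685 + ((66 - 548) + 1537) = -685 + (-482 + 1537) = -685 + 1055 = 370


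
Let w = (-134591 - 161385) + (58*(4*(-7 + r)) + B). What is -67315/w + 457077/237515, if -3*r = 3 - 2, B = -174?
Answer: 456387948333/212232478310 ≈ 2.1504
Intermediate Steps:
r = -1/3 (r = -(3 - 2)/3 = -1/3*1 = -1/3 ≈ -0.33333)
w = -893554/3 (w = (-134591 - 161385) + (58*(4*(-7 - 1/3)) - 174) = -295976 + (58*(4*(-22/3)) - 174) = -295976 + (58*(-88/3) - 174) = -295976 + (-5104/3 - 174) = -295976 - 5626/3 = -893554/3 ≈ -2.9785e+5)
-67315/w + 457077/237515 = -67315/(-893554/3) + 457077/237515 = -67315*(-3/893554) + 457077*(1/237515) = 201945/893554 + 457077/237515 = 456387948333/212232478310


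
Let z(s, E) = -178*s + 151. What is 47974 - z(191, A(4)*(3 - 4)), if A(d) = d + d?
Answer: 81821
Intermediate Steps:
A(d) = 2*d
z(s, E) = 151 - 178*s
47974 - z(191, A(4)*(3 - 4)) = 47974 - (151 - 178*191) = 47974 - (151 - 33998) = 47974 - 1*(-33847) = 47974 + 33847 = 81821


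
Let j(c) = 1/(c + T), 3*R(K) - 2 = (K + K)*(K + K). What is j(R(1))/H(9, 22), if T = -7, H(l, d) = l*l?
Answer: -1/405 ≈ -0.0024691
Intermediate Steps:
R(K) = ⅔ + 4*K²/3 (R(K) = ⅔ + ((K + K)*(K + K))/3 = ⅔ + ((2*K)*(2*K))/3 = ⅔ + (4*K²)/3 = ⅔ + 4*K²/3)
H(l, d) = l²
j(c) = 1/(-7 + c) (j(c) = 1/(c - 7) = 1/(-7 + c))
j(R(1))/H(9, 22) = 1/((-7 + (⅔ + (4/3)*1²))*(9²)) = 1/((-7 + (⅔ + (4/3)*1))*81) = (1/81)/(-7 + (⅔ + 4/3)) = (1/81)/(-7 + 2) = (1/81)/(-5) = -⅕*1/81 = -1/405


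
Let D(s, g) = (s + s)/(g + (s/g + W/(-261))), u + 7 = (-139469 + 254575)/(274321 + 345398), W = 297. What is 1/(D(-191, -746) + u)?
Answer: -10013446249917/63112761728689 ≈ -0.15866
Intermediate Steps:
u = -4222927/619719 (u = -7 + (-139469 + 254575)/(274321 + 345398) = -7 + 115106/619719 = -4222927/619719 ≈ -6.8143)
D(s, g) = 2*s/(-33/29 + g + s/g) (D(s, g) = (s + s)/(g + (s/g + 297/(-261))) = (2*s)/(g + (s/g + 297*(-1/261))) = (2*s)/(g + (s/g - 33/29)) = (2*s)/(g + (-33/29 + s/g)) = (2*s)/(-33/29 + g + s/g) = 2*s/(-33/29 + g + s/g))
1/(D(-191, -746) + u) = 1/(58*(-746)*(-191)/(-33*(-746) + 29*(-191) + 29*(-746)**2) - 4222927/619719) = 1/(58*(-746)*(-191)/(24618 - 5539 + 29*556516) - 4222927/619719) = 1/(58*(-746)*(-191)/(24618 - 5539 + 16138964) - 4222927/619719) = 1/(58*(-746)*(-191)/16158043 - 4222927/619719) = 1/(58*(-746)*(-191)*(1/16158043) - 4222927/619719) = 1/(8264188/16158043 - 4222927/619719) = 1/(-63112761728689/10013446249917) = -10013446249917/63112761728689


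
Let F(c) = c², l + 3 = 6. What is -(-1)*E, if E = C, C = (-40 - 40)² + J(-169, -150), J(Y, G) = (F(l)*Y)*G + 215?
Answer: 234765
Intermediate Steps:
l = 3 (l = -3 + 6 = 3)
J(Y, G) = 215 + 9*G*Y (J(Y, G) = (3²*Y)*G + 215 = (9*Y)*G + 215 = 9*G*Y + 215 = 215 + 9*G*Y)
C = 234765 (C = (-40 - 40)² + (215 + 9*(-150)*(-169)) = (-80)² + (215 + 228150) = 6400 + 228365 = 234765)
E = 234765
-(-1)*E = -(-1)*234765 = -1*(-234765) = 234765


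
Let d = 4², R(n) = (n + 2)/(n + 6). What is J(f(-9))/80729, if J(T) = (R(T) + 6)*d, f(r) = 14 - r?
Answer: 3184/2341141 ≈ 0.0013600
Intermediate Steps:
R(n) = (2 + n)/(6 + n)
d = 16
J(T) = 96 + 16*(2 + T)/(6 + T) (J(T) = ((2 + T)/(6 + T) + 6)*16 = (6 + (2 + T)/(6 + T))*16 = 96 + 16*(2 + T)/(6 + T))
J(f(-9))/80729 = (16*(38 + 7*(14 - 1*(-9)))/(6 + (14 - 1*(-9))))/80729 = (16*(38 + 7*(14 + 9))/(6 + (14 + 9)))*(1/80729) = (16*(38 + 7*23)/(6 + 23))*(1/80729) = (16*(38 + 161)/29)*(1/80729) = (16*(1/29)*199)*(1/80729) = (3184/29)*(1/80729) = 3184/2341141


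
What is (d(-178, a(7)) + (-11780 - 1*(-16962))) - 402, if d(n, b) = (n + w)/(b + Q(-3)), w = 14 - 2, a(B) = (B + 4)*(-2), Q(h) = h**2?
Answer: 62306/13 ≈ 4792.8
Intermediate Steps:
a(B) = -8 - 2*B (a(B) = (4 + B)*(-2) = -8 - 2*B)
w = 12
d(n, b) = (12 + n)/(9 + b) (d(n, b) = (n + 12)/(b + (-3)**2) = (12 + n)/(b + 9) = (12 + n)/(9 + b))
(d(-178, a(7)) + (-11780 - 1*(-16962))) - 402 = ((12 - 178)/(9 + (-8 - 2*7)) + (-11780 - 1*(-16962))) - 402 = (-166/(9 + (-8 - 14)) + (-11780 + 16962)) - 402 = (-166/(9 - 22) + 5182) - 402 = (-166/(-13) + 5182) - 402 = (-1/13*(-166) + 5182) - 402 = (166/13 + 5182) - 402 = 67532/13 - 402 = 62306/13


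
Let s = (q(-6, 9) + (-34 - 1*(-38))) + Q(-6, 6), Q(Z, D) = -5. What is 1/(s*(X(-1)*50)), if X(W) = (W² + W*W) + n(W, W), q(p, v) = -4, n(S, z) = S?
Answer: -1/250 ≈ -0.0040000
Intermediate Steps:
X(W) = W + 2*W² (X(W) = (W² + W*W) + W = (W² + W²) + W = 2*W² + W = W + 2*W²)
s = -5 (s = (-4 + (-34 - 1*(-38))) - 5 = (-4 + (-34 + 38)) - 5 = (-4 + 4) - 5 = 0 - 5 = -5)
1/(s*(X(-1)*50)) = 1/(-5*(-(1 + 2*(-1)))*50) = 1/(-5*(-(1 - 2))*50) = 1/(-5*(-1*(-1))*50) = 1/(-5*50) = 1/(-250) = -1/250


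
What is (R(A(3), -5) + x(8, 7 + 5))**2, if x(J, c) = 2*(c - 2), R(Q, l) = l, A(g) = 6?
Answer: 225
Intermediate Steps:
x(J, c) = -4 + 2*c (x(J, c) = 2*(-2 + c) = -4 + 2*c)
(R(A(3), -5) + x(8, 7 + 5))**2 = (-5 + (-4 + 2*(7 + 5)))**2 = (-5 + (-4 + 2*12))**2 = (-5 + (-4 + 24))**2 = (-5 + 20)**2 = 15**2 = 225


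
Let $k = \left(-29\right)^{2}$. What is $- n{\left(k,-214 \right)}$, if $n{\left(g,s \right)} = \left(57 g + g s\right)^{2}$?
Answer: $-17433769369$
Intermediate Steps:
$k = 841$
$- n{\left(k,-214 \right)} = - 841^{2} \left(57 - 214\right)^{2} = - 707281 \left(-157\right)^{2} = - 707281 \cdot 24649 = \left(-1\right) 17433769369 = -17433769369$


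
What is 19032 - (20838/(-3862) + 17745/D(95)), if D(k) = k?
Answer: 691609890/36689 ≈ 18851.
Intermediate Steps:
19032 - (20838/(-3862) + 17745/D(95)) = 19032 - (20838/(-3862) + 17745/95) = 19032 - (20838*(-1/3862) + 17745*(1/95)) = 19032 - (-10419/1931 + 3549/19) = 19032 - 1*6655158/36689 = 19032 - 6655158/36689 = 691609890/36689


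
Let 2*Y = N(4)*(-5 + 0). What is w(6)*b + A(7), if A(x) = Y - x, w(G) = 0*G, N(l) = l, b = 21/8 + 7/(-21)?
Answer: -17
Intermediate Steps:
b = 55/24 (b = 21*(1/8) + 7*(-1/21) = 21/8 - 1/3 = 55/24 ≈ 2.2917)
Y = -10 (Y = (4*(-5 + 0))/2 = (4*(-5))/2 = (1/2)*(-20) = -10)
w(G) = 0
A(x) = -10 - x
w(6)*b + A(7) = 0*(55/24) + (-10 - 1*7) = 0 + (-10 - 7) = 0 - 17 = -17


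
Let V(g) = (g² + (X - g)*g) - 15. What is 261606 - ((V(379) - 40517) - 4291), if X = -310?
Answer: 423919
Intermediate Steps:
V(g) = -15 + g² + g*(-310 - g) (V(g) = (g² + (-310 - g)*g) - 15 = (g² + g*(-310 - g)) - 15 = -15 + g² + g*(-310 - g))
261606 - ((V(379) - 40517) - 4291) = 261606 - (((-15 - 310*379) - 40517) - 4291) = 261606 - (((-15 - 117490) - 40517) - 4291) = 261606 - ((-117505 - 40517) - 4291) = 261606 - (-158022 - 4291) = 261606 - 1*(-162313) = 261606 + 162313 = 423919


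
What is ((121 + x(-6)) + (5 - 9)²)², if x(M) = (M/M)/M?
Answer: 674041/36 ≈ 18723.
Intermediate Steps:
x(M) = 1/M
((121 + x(-6)) + (5 - 9)²)² = ((121 + 1/(-6)) + (5 - 9)²)² = ((121 - ⅙) + (-4)²)² = (725/6 + 16)² = (821/6)² = 674041/36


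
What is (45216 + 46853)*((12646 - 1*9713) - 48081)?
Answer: -4156731212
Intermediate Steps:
(45216 + 46853)*((12646 - 1*9713) - 48081) = 92069*((12646 - 9713) - 48081) = 92069*(2933 - 48081) = 92069*(-45148) = -4156731212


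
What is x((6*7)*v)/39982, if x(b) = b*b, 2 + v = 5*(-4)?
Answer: 426888/19991 ≈ 21.354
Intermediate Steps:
v = -22 (v = -2 + 5*(-4) = -2 - 20 = -22)
x(b) = b²
x((6*7)*v)/39982 = ((6*7)*(-22))²/39982 = (42*(-22))²*(1/39982) = (-924)²*(1/39982) = 853776*(1/39982) = 426888/19991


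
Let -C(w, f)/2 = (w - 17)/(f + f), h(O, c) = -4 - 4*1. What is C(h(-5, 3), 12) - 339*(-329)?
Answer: 1338397/12 ≈ 1.1153e+5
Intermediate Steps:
h(O, c) = -8 (h(O, c) = -4 - 4 = -8)
C(w, f) = -(-17 + w)/f (C(w, f) = -2*(w - 17)/(f + f) = -2*(-17 + w)/(2*f) = -2*(-17 + w)*1/(2*f) = -(-17 + w)/f)
C(h(-5, 3), 12) - 339*(-329) = (17 - 1*(-8))/12 - 339*(-329) = (17 + 8)/12 + 111531 = (1/12)*25 + 111531 = 25/12 + 111531 = 1338397/12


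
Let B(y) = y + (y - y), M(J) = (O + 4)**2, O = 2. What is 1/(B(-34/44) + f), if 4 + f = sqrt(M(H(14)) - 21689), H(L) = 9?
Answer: -2310/10491077 - 484*I*sqrt(21653)/10491077 ≈ -0.00022019 - 0.0067887*I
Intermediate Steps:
M(J) = 36 (M(J) = (2 + 4)**2 = 6**2 = 36)
f = -4 + I*sqrt(21653) (f = -4 + sqrt(36 - 21689) = -4 + sqrt(-21653) = -4 + I*sqrt(21653) ≈ -4.0 + 147.15*I)
B(y) = y (B(y) = y + 0 = y)
1/(B(-34/44) + f) = 1/(-34/44 + (-4 + I*sqrt(21653))) = 1/(-34*1/44 + (-4 + I*sqrt(21653))) = 1/(-17/22 + (-4 + I*sqrt(21653))) = 1/(-105/22 + I*sqrt(21653))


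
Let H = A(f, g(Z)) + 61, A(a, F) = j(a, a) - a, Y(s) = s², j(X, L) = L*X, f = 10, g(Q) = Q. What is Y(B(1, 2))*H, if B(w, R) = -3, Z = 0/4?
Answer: 1359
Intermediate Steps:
Z = 0 (Z = 0*(¼) = 0)
A(a, F) = a² - a (A(a, F) = a*a - a = a² - a)
H = 151 (H = 10*(-1 + 10) + 61 = 10*9 + 61 = 90 + 61 = 151)
Y(B(1, 2))*H = (-3)²*151 = 9*151 = 1359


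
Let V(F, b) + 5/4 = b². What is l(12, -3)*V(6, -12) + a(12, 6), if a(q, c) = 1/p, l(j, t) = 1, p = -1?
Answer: 567/4 ≈ 141.75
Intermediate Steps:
V(F, b) = -5/4 + b²
a(q, c) = -1 (a(q, c) = 1/(-1) = -1)
l(12, -3)*V(6, -12) + a(12, 6) = 1*(-5/4 + (-12)²) - 1 = 1*(-5/4 + 144) - 1 = 1*(571/4) - 1 = 571/4 - 1 = 567/4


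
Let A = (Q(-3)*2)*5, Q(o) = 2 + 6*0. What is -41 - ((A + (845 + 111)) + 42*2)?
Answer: -1101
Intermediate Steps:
Q(o) = 2 (Q(o) = 2 + 0 = 2)
A = 20 (A = (2*2)*5 = 4*5 = 20)
-41 - ((A + (845 + 111)) + 42*2) = -41 - ((20 + (845 + 111)) + 42*2) = -41 - ((20 + 956) + 84) = -41 - (976 + 84) = -41 - 1*1060 = -41 - 1060 = -1101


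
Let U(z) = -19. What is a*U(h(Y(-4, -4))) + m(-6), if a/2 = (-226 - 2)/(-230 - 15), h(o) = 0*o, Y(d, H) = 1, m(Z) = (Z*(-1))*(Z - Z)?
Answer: -8664/245 ≈ -35.363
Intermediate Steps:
m(Z) = 0 (m(Z) = -Z*0 = 0)
h(o) = 0
a = 456/245 (a = 2*((-226 - 2)/(-230 - 15)) = 2*(-228/(-245)) = 2*(-228*(-1/245)) = 2*(228/245) = 456/245 ≈ 1.8612)
a*U(h(Y(-4, -4))) + m(-6) = (456/245)*(-19) + 0 = -8664/245 + 0 = -8664/245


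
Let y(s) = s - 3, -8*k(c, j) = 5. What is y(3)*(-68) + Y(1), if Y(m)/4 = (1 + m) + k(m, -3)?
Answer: 11/2 ≈ 5.5000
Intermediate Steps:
k(c, j) = -5/8 (k(c, j) = -⅛*5 = -5/8)
y(s) = -3 + s
Y(m) = 3/2 + 4*m (Y(m) = 4*((1 + m) - 5/8) = 4*(3/8 + m) = 3/2 + 4*m)
y(3)*(-68) + Y(1) = (-3 + 3)*(-68) + (3/2 + 4*1) = 0*(-68) + (3/2 + 4) = 0 + 11/2 = 11/2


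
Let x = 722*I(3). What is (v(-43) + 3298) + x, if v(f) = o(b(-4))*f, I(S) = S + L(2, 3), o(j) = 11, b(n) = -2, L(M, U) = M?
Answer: 6435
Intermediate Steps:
I(S) = 2 + S (I(S) = S + 2 = 2 + S)
x = 3610 (x = 722*(2 + 3) = 722*5 = 3610)
v(f) = 11*f
(v(-43) + 3298) + x = (11*(-43) + 3298) + 3610 = (-473 + 3298) + 3610 = 2825 + 3610 = 6435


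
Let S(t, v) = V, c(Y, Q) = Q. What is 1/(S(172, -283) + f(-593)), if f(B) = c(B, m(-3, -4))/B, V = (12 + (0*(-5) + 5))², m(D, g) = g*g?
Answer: 593/171361 ≈ 0.0034605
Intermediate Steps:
m(D, g) = g²
V = 289 (V = (12 + (0 + 5))² = (12 + 5)² = 17² = 289)
S(t, v) = 289
f(B) = 16/B (f(B) = (-4)²/B = 16/B)
1/(S(172, -283) + f(-593)) = 1/(289 + 16/(-593)) = 1/(289 + 16*(-1/593)) = 1/(289 - 16/593) = 1/(171361/593) = 593/171361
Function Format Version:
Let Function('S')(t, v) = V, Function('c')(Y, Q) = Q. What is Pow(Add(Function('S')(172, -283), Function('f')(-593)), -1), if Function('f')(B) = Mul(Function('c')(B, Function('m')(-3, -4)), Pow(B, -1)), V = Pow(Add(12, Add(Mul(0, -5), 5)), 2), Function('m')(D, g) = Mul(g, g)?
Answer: Rational(593, 171361) ≈ 0.0034605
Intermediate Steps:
Function('m')(D, g) = Pow(g, 2)
V = 289 (V = Pow(Add(12, Add(0, 5)), 2) = Pow(Add(12, 5), 2) = Pow(17, 2) = 289)
Function('S')(t, v) = 289
Function('f')(B) = Mul(16, Pow(B, -1)) (Function('f')(B) = Mul(Pow(-4, 2), Pow(B, -1)) = Mul(16, Pow(B, -1)))
Pow(Add(Function('S')(172, -283), Function('f')(-593)), -1) = Pow(Add(289, Mul(16, Pow(-593, -1))), -1) = Pow(Add(289, Mul(16, Rational(-1, 593))), -1) = Pow(Add(289, Rational(-16, 593)), -1) = Pow(Rational(171361, 593), -1) = Rational(593, 171361)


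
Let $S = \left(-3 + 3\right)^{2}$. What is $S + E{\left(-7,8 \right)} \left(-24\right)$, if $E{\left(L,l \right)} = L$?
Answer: $168$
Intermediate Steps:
$S = 0$ ($S = 0^{2} = 0$)
$S + E{\left(-7,8 \right)} \left(-24\right) = 0 - -168 = 0 + 168 = 168$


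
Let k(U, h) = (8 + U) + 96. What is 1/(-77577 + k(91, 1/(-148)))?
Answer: -1/77382 ≈ -1.2923e-5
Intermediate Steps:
k(U, h) = 104 + U
1/(-77577 + k(91, 1/(-148))) = 1/(-77577 + (104 + 91)) = 1/(-77577 + 195) = 1/(-77382) = -1/77382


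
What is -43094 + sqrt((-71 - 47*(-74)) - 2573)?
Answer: -43094 + sqrt(834) ≈ -43065.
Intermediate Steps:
-43094 + sqrt((-71 - 47*(-74)) - 2573) = -43094 + sqrt((-71 + 3478) - 2573) = -43094 + sqrt(3407 - 2573) = -43094 + sqrt(834)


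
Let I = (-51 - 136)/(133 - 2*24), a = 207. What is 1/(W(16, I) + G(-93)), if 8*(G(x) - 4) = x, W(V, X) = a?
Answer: 8/1595 ≈ 0.0050157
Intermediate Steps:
I = -11/5 (I = -187/(133 - 48) = -187/85 = -187*1/85 = -11/5 ≈ -2.2000)
W(V, X) = 207
G(x) = 4 + x/8
1/(W(16, I) + G(-93)) = 1/(207 + (4 + (⅛)*(-93))) = 1/(207 + (4 - 93/8)) = 1/(207 - 61/8) = 1/(1595/8) = 8/1595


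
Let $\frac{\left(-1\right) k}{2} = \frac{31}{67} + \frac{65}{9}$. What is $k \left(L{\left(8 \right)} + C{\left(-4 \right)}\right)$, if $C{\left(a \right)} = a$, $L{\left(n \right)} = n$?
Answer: $- \frac{37072}{603} \approx -61.479$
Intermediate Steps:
$k = - \frac{9268}{603}$ ($k = - 2 \left(\frac{31}{67} + \frac{65}{9}\right) = \left(-2\right) \frac{4634}{603} = - \frac{9268}{603} \approx -15.37$)
$k \left(L{\left(8 \right)} + C{\left(-4 \right)}\right) = - \frac{9268 \left(8 - 4\right)}{603} = \left(- \frac{9268}{603}\right) 4 = - \frac{37072}{603}$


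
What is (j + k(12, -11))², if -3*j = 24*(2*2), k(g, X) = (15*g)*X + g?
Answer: 4000000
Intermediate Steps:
k(g, X) = g + 15*X*g (k(g, X) = 15*X*g + g = g + 15*X*g)
j = -32 (j = -8*2*2 = -8*4 = -⅓*96 = -32)
(j + k(12, -11))² = (-32 + 12*(1 + 15*(-11)))² = (-32 + 12*(1 - 165))² = (-32 + 12*(-164))² = (-32 - 1968)² = (-2000)² = 4000000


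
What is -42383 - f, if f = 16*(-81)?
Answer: -41087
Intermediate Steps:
f = -1296
-42383 - f = -42383 - 1*(-1296) = -42383 + 1296 = -41087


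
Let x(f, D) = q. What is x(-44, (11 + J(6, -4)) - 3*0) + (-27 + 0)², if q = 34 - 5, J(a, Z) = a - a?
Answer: 758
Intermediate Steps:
J(a, Z) = 0
q = 29
x(f, D) = 29
x(-44, (11 + J(6, -4)) - 3*0) + (-27 + 0)² = 29 + (-27 + 0)² = 29 + (-27)² = 29 + 729 = 758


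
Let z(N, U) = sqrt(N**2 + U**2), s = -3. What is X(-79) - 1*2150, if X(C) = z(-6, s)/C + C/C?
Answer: -2149 - 3*sqrt(5)/79 ≈ -2149.1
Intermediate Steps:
X(C) = 1 + 3*sqrt(5)/C (X(C) = sqrt((-6)**2 + (-3)**2)/C + C/C = sqrt(36 + 9)/C + 1 = sqrt(45)/C + 1 = (3*sqrt(5))/C + 1 = 3*sqrt(5)/C + 1 = 1 + 3*sqrt(5)/C)
X(-79) - 1*2150 = (-79 + 3*sqrt(5))/(-79) - 1*2150 = -(-79 + 3*sqrt(5))/79 - 2150 = (1 - 3*sqrt(5)/79) - 2150 = -2149 - 3*sqrt(5)/79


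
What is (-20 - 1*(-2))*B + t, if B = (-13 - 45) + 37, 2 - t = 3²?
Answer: 371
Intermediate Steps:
t = -7 (t = 2 - 1*3² = 2 - 1*9 = 2 - 9 = -7)
B = -21 (B = -58 + 37 = -21)
(-20 - 1*(-2))*B + t = (-20 - 1*(-2))*(-21) - 7 = (-20 + 2)*(-21) - 7 = -18*(-21) - 7 = 378 - 7 = 371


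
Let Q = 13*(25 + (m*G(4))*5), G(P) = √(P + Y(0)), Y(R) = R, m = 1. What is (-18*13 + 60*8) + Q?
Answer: 701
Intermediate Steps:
G(P) = √P (G(P) = √(P + 0) = √P)
Q = 455 (Q = 13*(25 + (1*√4)*5) = 13*(25 + (1*2)*5) = 13*(25 + 2*5) = 13*(25 + 10) = 13*35 = 455)
(-18*13 + 60*8) + Q = (-18*13 + 60*8) + 455 = (-234 + 480) + 455 = 246 + 455 = 701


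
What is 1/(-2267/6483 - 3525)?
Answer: -6483/22854842 ≈ -0.00028366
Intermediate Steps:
1/(-2267/6483 - 3525) = 1/(-22854842/6483) = -6483/22854842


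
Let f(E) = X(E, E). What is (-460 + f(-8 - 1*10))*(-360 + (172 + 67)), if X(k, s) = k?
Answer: 57838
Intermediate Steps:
f(E) = E
(-460 + f(-8 - 1*10))*(-360 + (172 + 67)) = (-460 + (-8 - 1*10))*(-360 + (172 + 67)) = (-460 + (-8 - 10))*(-360 + 239) = (-460 - 18)*(-121) = -478*(-121) = 57838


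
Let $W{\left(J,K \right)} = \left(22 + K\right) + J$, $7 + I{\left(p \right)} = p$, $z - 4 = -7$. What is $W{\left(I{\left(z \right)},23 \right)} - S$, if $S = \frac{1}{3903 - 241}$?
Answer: $\frac{128169}{3662} \approx 35.0$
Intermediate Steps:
$z = -3$ ($z = 4 - 7 = -3$)
$I{\left(p \right)} = -7 + p$
$W{\left(J,K \right)} = 22 + J + K$
$S = \frac{1}{3662} \approx 0.00027307$
$W{\left(I{\left(z \right)},23 \right)} - S = \left(22 - 10 + 23\right) - \frac{1}{3662} = 35 - \frac{1}{3662} = \frac{128169}{3662}$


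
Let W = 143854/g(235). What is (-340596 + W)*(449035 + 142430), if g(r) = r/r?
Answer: -116366007030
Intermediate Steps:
g(r) = 1
W = 143854 (W = 143854/1 = 143854*1 = 143854)
(-340596 + W)*(449035 + 142430) = (-340596 + 143854)*(449035 + 142430) = -196742*591465 = -116366007030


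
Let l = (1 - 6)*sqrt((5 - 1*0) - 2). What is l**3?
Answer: -375*sqrt(3) ≈ -649.52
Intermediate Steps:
l = -5*sqrt(3) (l = -5*sqrt((5 + 0) - 2) = -5*sqrt(5 - 2) = -5*sqrt(3) ≈ -8.6602)
l**3 = (-5*sqrt(3))**3 = -375*sqrt(3)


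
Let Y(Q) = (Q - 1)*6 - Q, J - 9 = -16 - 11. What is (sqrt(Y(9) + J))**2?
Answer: 21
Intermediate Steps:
J = -18 (J = 9 + (-16 - 11) = 9 - 27 = -18)
Y(Q) = -6 + 5*Q (Y(Q) = (-1 + Q)*6 - Q = (-6 + 6*Q) - Q = -6 + 5*Q)
(sqrt(Y(9) + J))**2 = (sqrt((-6 + 5*9) - 18))**2 = (sqrt((-6 + 45) - 18))**2 = (sqrt(39 - 18))**2 = (sqrt(21))**2 = 21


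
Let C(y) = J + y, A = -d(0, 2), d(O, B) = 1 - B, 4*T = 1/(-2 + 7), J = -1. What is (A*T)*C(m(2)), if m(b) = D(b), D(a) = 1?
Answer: 0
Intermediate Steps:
T = 1/20 (T = 1/(4*(-2 + 7)) = (¼)/5 = (¼)*(⅕) = 1/20 ≈ 0.050000)
A = 1 (A = -(1 - 1*2) = -(1 - 2) = -1*(-1) = 1)
m(b) = 1
C(y) = -1 + y
(A*T)*C(m(2)) = (1*(1/20))*(-1 + 1) = (1/20)*0 = 0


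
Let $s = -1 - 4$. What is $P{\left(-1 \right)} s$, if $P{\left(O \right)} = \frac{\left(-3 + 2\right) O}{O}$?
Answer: $5$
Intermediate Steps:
$s = -5$
$P{\left(O \right)} = -1$ ($P{\left(O \right)} = \frac{\left(-1\right) O}{O} = -1$)
$P{\left(-1 \right)} s = \left(-1\right) \left(-5\right) = 5$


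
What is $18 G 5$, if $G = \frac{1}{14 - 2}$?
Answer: $\frac{15}{2} \approx 7.5$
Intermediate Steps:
$G = \frac{1}{12} \approx 0.083333$
$18 G 5 = 18 \cdot \frac{1}{12} \cdot 5 = \frac{3}{2} \cdot 5 = \frac{15}{2}$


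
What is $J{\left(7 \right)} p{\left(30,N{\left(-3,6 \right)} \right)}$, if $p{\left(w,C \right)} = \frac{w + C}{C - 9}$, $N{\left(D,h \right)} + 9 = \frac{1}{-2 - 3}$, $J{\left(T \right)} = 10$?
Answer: $- \frac{80}{7} \approx -11.429$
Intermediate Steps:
$N{\left(D,h \right)} = - \frac{46}{5}$ ($N{\left(D,h \right)} = -9 + \frac{1}{-2 - 3} = -9 + \frac{1}{-5} = -9 - \frac{1}{5} = - \frac{46}{5}$)
$p{\left(w,C \right)} = \frac{C + w}{-9 + C}$
$J{\left(7 \right)} p{\left(30,N{\left(-3,6 \right)} \right)} = 10 \frac{- \frac{46}{5} + 30}{-9 - \frac{46}{5}} = 10 \frac{1}{- \frac{91}{5}} \cdot \frac{104}{5} = 10 \left(\left(- \frac{5}{91}\right) \frac{104}{5}\right) = 10 \left(- \frac{8}{7}\right) = - \frac{80}{7}$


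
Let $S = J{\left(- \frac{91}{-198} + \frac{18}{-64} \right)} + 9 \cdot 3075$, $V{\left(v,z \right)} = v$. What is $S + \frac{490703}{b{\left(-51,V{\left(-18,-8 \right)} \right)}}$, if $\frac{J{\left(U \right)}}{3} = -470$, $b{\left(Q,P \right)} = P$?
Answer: $- \frac{17933}{18} \approx -996.28$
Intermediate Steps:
$J{\left(U \right)} = -1410$ ($J{\left(U \right)} = 3 \left(-470\right) = -1410$)
$S = 26265$ ($S = -1410 + 9 \cdot 3075 = -1410 + 27675 = 26265$)
$S + \frac{490703}{b{\left(-51,V{\left(-18,-8 \right)} \right)}} = 26265 + \frac{490703}{-18} = 26265 + 490703 \left(- \frac{1}{18}\right) = 26265 - \frac{490703}{18} = - \frac{17933}{18}$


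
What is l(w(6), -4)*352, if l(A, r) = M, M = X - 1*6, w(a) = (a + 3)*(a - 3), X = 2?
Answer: -1408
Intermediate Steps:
w(a) = (-3 + a)*(3 + a) (w(a) = (3 + a)*(-3 + a) = (-3 + a)*(3 + a))
M = -4 (M = 2 - 1*6 = 2 - 6 = -4)
l(A, r) = -4
l(w(6), -4)*352 = -4*352 = -1408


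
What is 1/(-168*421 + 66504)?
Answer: -1/4224 ≈ -0.00023674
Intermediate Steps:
1/(-168*421 + 66504) = 1/(-70728 + 66504) = 1/(-4224) = -1/4224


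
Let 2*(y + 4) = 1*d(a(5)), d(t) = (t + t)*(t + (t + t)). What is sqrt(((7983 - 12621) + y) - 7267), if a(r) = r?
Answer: I*sqrt(11834) ≈ 108.78*I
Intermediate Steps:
d(t) = 6*t**2 (d(t) = (2*t)*(t + 2*t) = (2*t)*(3*t) = 6*t**2)
y = 71 (y = -4 + (1*(6*5**2))/2 = -4 + (1*(6*25))/2 = -4 + (1*150)/2 = -4 + (1/2)*150 = -4 + 75 = 71)
sqrt(((7983 - 12621) + y) - 7267) = sqrt(((7983 - 12621) + 71) - 7267) = sqrt((-4638 + 71) - 7267) = sqrt(-4567 - 7267) = sqrt(-11834) = I*sqrt(11834)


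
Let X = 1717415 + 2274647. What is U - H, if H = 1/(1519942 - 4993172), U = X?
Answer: 13865349500261/3473230 ≈ 3.9921e+6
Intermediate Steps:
X = 3992062
U = 3992062
H = -1/3473230 (H = 1/(-3473230) = -1/3473230 ≈ -2.8792e-7)
U - H = 3992062 - 1*(-1/3473230) = 3992062 + 1/3473230 = 13865349500261/3473230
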